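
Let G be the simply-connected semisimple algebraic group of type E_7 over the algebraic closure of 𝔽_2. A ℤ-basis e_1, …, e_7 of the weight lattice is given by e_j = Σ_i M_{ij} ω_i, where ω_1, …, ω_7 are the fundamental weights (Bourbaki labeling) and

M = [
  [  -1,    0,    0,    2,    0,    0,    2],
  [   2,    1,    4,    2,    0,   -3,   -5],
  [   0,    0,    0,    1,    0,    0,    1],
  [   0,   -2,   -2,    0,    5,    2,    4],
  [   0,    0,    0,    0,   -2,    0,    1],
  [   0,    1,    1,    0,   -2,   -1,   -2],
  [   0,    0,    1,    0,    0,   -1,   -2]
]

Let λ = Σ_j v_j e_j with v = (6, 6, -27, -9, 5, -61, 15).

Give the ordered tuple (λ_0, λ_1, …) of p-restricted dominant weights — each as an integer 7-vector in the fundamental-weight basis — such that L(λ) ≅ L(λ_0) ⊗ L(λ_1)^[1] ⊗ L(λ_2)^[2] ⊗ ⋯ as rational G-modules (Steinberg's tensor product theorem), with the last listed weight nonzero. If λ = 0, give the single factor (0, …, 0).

((0, 0, 0, 1, 1, 0, 0), (1, 0, 1, 0, 0, 0, 0), (1, 0, 1, 1, 1, 0, 1))

In the fundamental-weight basis, λ has coordinates c = M·v (v = (6, 6, -27, -9, 5, -61, 15)):
  c_1 = (-1)·(6) + (0)·(6) + (0)·(-27) + (2)·(-9) + (0)·(5) + (0)·(-61) + (2)·(15) = 6
  c_2 = (2)·(6) + (1)·(6) + (4)·(-27) + (2)·(-9) + (0)·(5) + (-3)·(-61) + (-5)·(15) = 0
  c_3 = (0)·(6) + (0)·(6) + (0)·(-27) + (1)·(-9) + (0)·(5) + (0)·(-61) + (1)·(15) = 6
  c_4 = (0)·(6) + (-2)·(6) + (-2)·(-27) + (0)·(-9) + (5)·(5) + (2)·(-61) + (4)·(15) = 5
  c_5 = (0)·(6) + (0)·(6) + (0)·(-27) + (0)·(-9) + (-2)·(5) + (0)·(-61) + (1)·(15) = 5
  c_6 = (0)·(6) + (1)·(6) + (1)·(-27) + (0)·(-9) + (-2)·(5) + (-1)·(-61) + (-2)·(15) = 0
  c_7 = (0)·(6) + (0)·(6) + (1)·(-27) + (0)·(-9) + (0)·(5) + (-1)·(-61) + (-2)·(15) = 4
Base-2 expansion of each c_i:
  c_1 = 6 = 0·2^0 + 1·2^1 + 1·2^2
  c_2 = 0
  c_3 = 6 = 0·2^0 + 1·2^1 + 1·2^2
  c_4 = 5 = 1·2^0 + 0·2^1 + 1·2^2
  c_5 = 5 = 1·2^0 + 0·2^1 + 1·2^2
  c_6 = 0
  c_7 = 4 = 0·2^0 + 0·2^1 + 1·2^2
p-restricted factor λ_0 = (0, 0, 0, 1, 1, 0, 0)
p-restricted factor λ_1 = (1, 0, 1, 0, 0, 0, 0)
p-restricted factor λ_2 = (1, 0, 1, 1, 1, 0, 1)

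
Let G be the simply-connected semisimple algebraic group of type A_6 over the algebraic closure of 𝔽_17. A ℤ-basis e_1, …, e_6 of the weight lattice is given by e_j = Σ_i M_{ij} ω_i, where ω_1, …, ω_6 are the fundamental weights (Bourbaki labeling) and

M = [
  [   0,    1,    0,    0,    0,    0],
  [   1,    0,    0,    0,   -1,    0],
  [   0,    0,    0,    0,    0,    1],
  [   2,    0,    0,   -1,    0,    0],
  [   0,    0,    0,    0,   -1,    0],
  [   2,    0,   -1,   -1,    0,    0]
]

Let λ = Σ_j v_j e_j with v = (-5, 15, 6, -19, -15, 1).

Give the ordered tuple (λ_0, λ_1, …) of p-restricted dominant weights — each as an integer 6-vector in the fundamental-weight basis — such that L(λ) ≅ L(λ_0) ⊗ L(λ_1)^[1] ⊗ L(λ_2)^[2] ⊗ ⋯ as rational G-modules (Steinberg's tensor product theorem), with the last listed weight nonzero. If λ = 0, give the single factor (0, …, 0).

((15, 10, 1, 9, 15, 3),)

Change of basis e → ω: c = M·v where v = (-5, 15, 6, -19, -15, 1):
  c_1 = (0)·(-5) + 1·15 + 0·6 + (0)·(-19) + (0)·(-15) + 0·1 = 15
  c_2 = (1)·(-5) + 0·15 + 0·6 + (0)·(-19) + (-1)·(-15) + 0·1 = 10
  c_3 = (0)·(-5) + 0·15 + 0·6 + (0)·(-19) + (0)·(-15) + 1·1 = 1
  c_4 = (2)·(-5) + 0·15 + 0·6 + (-1)·(-19) + (0)·(-15) + 0·1 = 9
  c_5 = (0)·(-5) + 0·15 + 0·6 + (0)·(-19) + (-1)·(-15) + 0·1 = 15
  c_6 = (2)·(-5) + 0·15 + (-1)·(6) + (-1)·(-19) + (0)·(-15) + 0·1 = 3
Writing each c_i in base p = 17:
  c_1 = 15 = 15·17^0
  c_2 = 10 = 10·17^0
  c_3 = 1 = 1·17^0
  c_4 = 9 = 9·17^0
  c_5 = 15 = 15·17^0
  c_6 = 3 = 3·17^0
p-restricted factor λ_0 = (15, 10, 1, 9, 15, 3)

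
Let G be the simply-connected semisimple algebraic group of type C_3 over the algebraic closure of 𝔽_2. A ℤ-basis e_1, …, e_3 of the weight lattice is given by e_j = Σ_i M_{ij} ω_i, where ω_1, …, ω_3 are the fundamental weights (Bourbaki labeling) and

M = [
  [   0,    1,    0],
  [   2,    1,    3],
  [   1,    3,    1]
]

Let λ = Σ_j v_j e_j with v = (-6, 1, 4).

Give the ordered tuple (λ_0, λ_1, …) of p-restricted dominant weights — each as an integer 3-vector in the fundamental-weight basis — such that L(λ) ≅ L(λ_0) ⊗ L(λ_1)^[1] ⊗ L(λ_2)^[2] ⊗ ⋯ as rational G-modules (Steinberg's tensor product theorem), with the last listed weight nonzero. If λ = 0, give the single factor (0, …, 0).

((1, 1, 1),)

Converting to the ω-basis (c_i = row i of M dotted with v = (-6, 1, 4)):
  c_1 = 0*-6 + 1*1 + 0*4 = 1
  c_2 = 2*-6 + 1*1 + 3*4 = 1
  c_3 = 1*-6 + 3*1 + 1*4 = 1
Base-2 expansion of each c_i:
  c_1 = 1 = 1·2^0
  c_2 = 1 = 1·2^0
  c_3 = 1 = 1·2^0
Factor λ_0 = (1, 1, 1)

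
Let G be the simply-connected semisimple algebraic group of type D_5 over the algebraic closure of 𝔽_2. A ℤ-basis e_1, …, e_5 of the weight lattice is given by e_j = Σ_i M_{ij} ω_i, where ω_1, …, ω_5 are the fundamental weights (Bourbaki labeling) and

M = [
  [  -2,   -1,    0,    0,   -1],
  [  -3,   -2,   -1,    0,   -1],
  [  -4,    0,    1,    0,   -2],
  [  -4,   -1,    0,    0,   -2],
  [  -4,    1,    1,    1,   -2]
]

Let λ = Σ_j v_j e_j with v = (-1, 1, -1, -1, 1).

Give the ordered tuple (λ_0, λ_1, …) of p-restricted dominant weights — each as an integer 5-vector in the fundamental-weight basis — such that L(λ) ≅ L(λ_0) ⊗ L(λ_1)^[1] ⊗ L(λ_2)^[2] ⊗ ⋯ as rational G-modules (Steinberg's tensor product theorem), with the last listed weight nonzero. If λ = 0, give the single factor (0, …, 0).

((0, 1, 1, 1, 1),)

Converting to the ω-basis (c_i = row i of M dotted with v = (-1, 1, -1, -1, 1)):
  c_1 = (-2)·(-1) + (-1)·(1) + (0)·(-1) + (0)·(-1) + (-1)·(1) = 0
  c_2 = (-3)·(-1) + (-2)·(1) + (-1)·(-1) + (0)·(-1) + (-1)·(1) = 1
  c_3 = (-4)·(-1) + 0·1 + (1)·(-1) + (0)·(-1) + (-2)·(1) = 1
  c_4 = (-4)·(-1) + (-1)·(1) + (0)·(-1) + (0)·(-1) + (-2)·(1) = 1
  c_5 = (-4)·(-1) + 1·1 + (1)·(-1) + (1)·(-1) + (-2)·(1) = 1
Expand coordinatewise in base 2:
  c_1 = 0
  c_2 = 1 = 1·2^0
  c_3 = 1 = 1·2^0
  c_4 = 1 = 1·2^0
  c_5 = 1 = 1·2^0
Factor λ_0 = (0, 1, 1, 1, 1)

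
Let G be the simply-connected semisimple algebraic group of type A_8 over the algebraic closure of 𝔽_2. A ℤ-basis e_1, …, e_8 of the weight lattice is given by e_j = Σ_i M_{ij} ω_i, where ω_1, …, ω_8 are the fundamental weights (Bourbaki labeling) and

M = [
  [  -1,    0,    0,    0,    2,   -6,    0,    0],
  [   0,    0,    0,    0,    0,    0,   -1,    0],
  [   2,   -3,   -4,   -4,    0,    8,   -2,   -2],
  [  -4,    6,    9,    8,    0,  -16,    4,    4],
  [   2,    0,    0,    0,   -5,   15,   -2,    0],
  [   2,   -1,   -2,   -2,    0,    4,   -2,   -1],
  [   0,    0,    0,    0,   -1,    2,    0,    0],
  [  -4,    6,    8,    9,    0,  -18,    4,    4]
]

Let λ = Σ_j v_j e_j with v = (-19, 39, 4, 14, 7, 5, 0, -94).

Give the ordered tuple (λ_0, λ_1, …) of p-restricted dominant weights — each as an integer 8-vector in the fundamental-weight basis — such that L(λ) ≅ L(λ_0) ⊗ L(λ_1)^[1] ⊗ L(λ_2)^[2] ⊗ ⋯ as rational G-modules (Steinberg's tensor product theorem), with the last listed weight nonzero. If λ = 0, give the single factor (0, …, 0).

In the fundamental-weight basis, λ has coordinates c = M·v (v = (-19, 39, 4, 14, 7, 5, 0, -94)):
  c_1 = (-1)·(-19) + (0)·(39) + (0)·(4) + (0)·(14) + (2)·(7) + (-6)·(5) + (0)·(0) + (0)·(-94) = 3
  c_2 = (0)·(-19) + (0)·(39) + (0)·(4) + (0)·(14) + (0)·(7) + (0)·(5) + (-1)·(0) + (0)·(-94) = 0
  c_3 = (2)·(-19) + (-3)·(39) + (-4)·(4) + (-4)·(14) + (0)·(7) + (8)·(5) + (-2)·(0) + (-2)·(-94) = 1
  c_4 = (-4)·(-19) + (6)·(39) + (9)·(4) + (8)·(14) + (0)·(7) + (-16)·(5) + (4)·(0) + (4)·(-94) = 2
  c_5 = (2)·(-19) + (0)·(39) + (0)·(4) + (0)·(14) + (-5)·(7) + (15)·(5) + (-2)·(0) + (0)·(-94) = 2
  c_6 = (2)·(-19) + (-1)·(39) + (-2)·(4) + (-2)·(14) + (0)·(7) + (4)·(5) + (-2)·(0) + (-1)·(-94) = 1
  c_7 = (0)·(-19) + (0)·(39) + (0)·(4) + (0)·(14) + (-1)·(7) + (2)·(5) + (0)·(0) + (0)·(-94) = 3
  c_8 = (-4)·(-19) + (6)·(39) + (8)·(4) + (9)·(14) + (0)·(7) + (-18)·(5) + (4)·(0) + (4)·(-94) = 2
Base-2 expansion of each c_i:
  c_1 = 3 = 1·2^0 + 1·2^1
  c_2 = 0
  c_3 = 1 = 1·2^0
  c_4 = 2 = 0·2^0 + 1·2^1
  c_5 = 2 = 0·2^0 + 1·2^1
  c_6 = 1 = 1·2^0
  c_7 = 3 = 1·2^0 + 1·2^1
  c_8 = 2 = 0·2^0 + 1·2^1
λ_0 = (1, 0, 1, 0, 0, 1, 1, 0)
λ_1 = (1, 0, 0, 1, 1, 0, 1, 1)

((1, 0, 1, 0, 0, 1, 1, 0), (1, 0, 0, 1, 1, 0, 1, 1))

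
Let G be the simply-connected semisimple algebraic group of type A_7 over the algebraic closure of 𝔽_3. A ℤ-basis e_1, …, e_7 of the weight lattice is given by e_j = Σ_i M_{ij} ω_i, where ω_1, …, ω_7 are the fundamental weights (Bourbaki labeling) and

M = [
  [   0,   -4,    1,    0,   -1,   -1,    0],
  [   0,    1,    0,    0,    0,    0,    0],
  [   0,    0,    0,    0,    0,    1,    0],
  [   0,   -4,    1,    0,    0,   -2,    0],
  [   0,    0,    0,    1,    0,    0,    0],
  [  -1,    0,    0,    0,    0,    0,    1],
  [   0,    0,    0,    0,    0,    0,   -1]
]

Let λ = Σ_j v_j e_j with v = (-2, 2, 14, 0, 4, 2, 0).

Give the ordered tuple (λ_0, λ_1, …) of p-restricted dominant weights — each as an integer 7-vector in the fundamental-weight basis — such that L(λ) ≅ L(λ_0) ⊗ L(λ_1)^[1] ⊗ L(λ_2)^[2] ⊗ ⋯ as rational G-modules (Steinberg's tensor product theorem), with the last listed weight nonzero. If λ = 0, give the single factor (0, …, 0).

Converting to the ω-basis (c_i = row i of M dotted with v = (-2, 2, 14, 0, 4, 2, 0)):
  c_1 = (0)·(-2) + (-4)·(2) + (1)·(14) + (0)·(0) + (-1)·(4) + (-1)·(2) + (0)·(0) = 0
  c_2 = (0)·(-2) + (1)·(2) + (0)·(14) + (0)·(0) + (0)·(4) + (0)·(2) + (0)·(0) = 2
  c_3 = (0)·(-2) + (0)·(2) + (0)·(14) + (0)·(0) + (0)·(4) + (1)·(2) + (0)·(0) = 2
  c_4 = (0)·(-2) + (-4)·(2) + (1)·(14) + (0)·(0) + (0)·(4) + (-2)·(2) + (0)·(0) = 2
  c_5 = (0)·(-2) + (0)·(2) + (0)·(14) + (1)·(0) + (0)·(4) + (0)·(2) + (0)·(0) = 0
  c_6 = (-1)·(-2) + (0)·(2) + (0)·(14) + (0)·(0) + (0)·(4) + (0)·(2) + (1)·(0) = 2
  c_7 = (0)·(-2) + (0)·(2) + (0)·(14) + (0)·(0) + (0)·(4) + (0)·(2) + (-1)·(0) = 0
Expand coordinatewise in base 3:
  c_1 = 0
  c_2 = 2 = 2·3^0
  c_3 = 2 = 2·3^0
  c_4 = 2 = 2·3^0
  c_5 = 0
  c_6 = 2 = 2·3^0
  c_7 = 0
p-restricted factor λ_0 = (0, 2, 2, 2, 0, 2, 0)

((0, 2, 2, 2, 0, 2, 0),)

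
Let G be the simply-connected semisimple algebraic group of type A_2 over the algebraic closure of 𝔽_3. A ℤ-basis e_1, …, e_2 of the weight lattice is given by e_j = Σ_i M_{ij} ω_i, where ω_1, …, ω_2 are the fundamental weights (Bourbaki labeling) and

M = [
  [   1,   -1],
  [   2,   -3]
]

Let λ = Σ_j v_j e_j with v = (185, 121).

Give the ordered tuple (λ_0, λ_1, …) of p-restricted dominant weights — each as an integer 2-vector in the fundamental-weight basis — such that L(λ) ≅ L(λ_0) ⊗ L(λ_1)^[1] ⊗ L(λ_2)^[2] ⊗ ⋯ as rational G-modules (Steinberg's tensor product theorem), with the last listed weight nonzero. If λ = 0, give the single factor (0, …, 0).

Change of basis e → ω: c = M·v where v = (185, 121):
  c_1 = 1*185 + -1*121 = 64
  c_2 = 2*185 + -3*121 = 7
Writing each c_i in base p = 3:
  c_1 = 64 = 1·3^0 + 0·3^1 + 1·3^2 + 2·3^3
  c_2 = 7 = 1·3^0 + 2·3^1
p-restricted factor λ_0 = (1, 1)
p-restricted factor λ_1 = (0, 2)
p-restricted factor λ_2 = (1, 0)
p-restricted factor λ_3 = (2, 0)

((1, 1), (0, 2), (1, 0), (2, 0))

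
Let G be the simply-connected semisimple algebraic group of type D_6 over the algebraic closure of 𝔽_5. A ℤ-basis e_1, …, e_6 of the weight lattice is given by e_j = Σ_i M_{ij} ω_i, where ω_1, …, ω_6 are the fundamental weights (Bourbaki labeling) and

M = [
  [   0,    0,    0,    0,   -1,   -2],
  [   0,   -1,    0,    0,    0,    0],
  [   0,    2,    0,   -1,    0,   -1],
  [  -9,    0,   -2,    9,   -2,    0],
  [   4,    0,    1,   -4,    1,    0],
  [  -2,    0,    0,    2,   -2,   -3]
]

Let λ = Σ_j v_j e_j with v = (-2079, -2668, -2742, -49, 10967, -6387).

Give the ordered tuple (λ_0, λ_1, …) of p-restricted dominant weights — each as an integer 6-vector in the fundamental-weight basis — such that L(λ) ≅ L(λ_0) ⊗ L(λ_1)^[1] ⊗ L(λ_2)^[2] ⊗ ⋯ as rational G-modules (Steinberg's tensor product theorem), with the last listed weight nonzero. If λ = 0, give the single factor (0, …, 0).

((2, 3, 0, 0, 0, 2), (1, 3, 0, 4, 1, 2), (2, 1, 4, 2, 4, 1), (4, 1, 3, 4, 0, 0), (2, 4, 1, 2, 0, 2))

In the fundamental-weight basis, λ has coordinates c = M·v (v = (-2079, -2668, -2742, -49, 10967, -6387)):
  c_1 = (0)·(-2079) + (0)·(-2668) + (0)·(-2742) + (0)·(-49) + (-1)·(10967) + (-2)·(-6387) = 1807
  c_2 = (0)·(-2079) + (-1)·(-2668) + (0)·(-2742) + (0)·(-49) + (0)·(10967) + (0)·(-6387) = 2668
  c_3 = (0)·(-2079) + (2)·(-2668) + (0)·(-2742) + (-1)·(-49) + (0)·(10967) + (-1)·(-6387) = 1100
  c_4 = (-9)·(-2079) + (0)·(-2668) + (-2)·(-2742) + (9)·(-49) + (-2)·(10967) + (0)·(-6387) = 1820
  c_5 = (4)·(-2079) + (0)·(-2668) + (1)·(-2742) + (-4)·(-49) + (1)·(10967) + (0)·(-6387) = 105
  c_6 = (-2)·(-2079) + (0)·(-2668) + (0)·(-2742) + (2)·(-49) + (-2)·(10967) + (-3)·(-6387) = 1287
Expand coordinatewise in base 5:
  c_1 = 1807 = 2·5^0 + 1·5^1 + 2·5^2 + 4·5^3 + 2·5^4
  c_2 = 2668 = 3·5^0 + 3·5^1 + 1·5^2 + 1·5^3 + 4·5^4
  c_3 = 1100 = 0·5^0 + 0·5^1 + 4·5^2 + 3·5^3 + 1·5^4
  c_4 = 1820 = 0·5^0 + 4·5^1 + 2·5^2 + 4·5^3 + 2·5^4
  c_5 = 105 = 0·5^0 + 1·5^1 + 4·5^2
  c_6 = 1287 = 2·5^0 + 2·5^1 + 1·5^2 + 0·5^3 + 2·5^4
Factor λ_0 = (2, 3, 0, 0, 0, 2)
Factor λ_1 = (1, 3, 0, 4, 1, 2)
Factor λ_2 = (2, 1, 4, 2, 4, 1)
Factor λ_3 = (4, 1, 3, 4, 0, 0)
Factor λ_4 = (2, 4, 1, 2, 0, 2)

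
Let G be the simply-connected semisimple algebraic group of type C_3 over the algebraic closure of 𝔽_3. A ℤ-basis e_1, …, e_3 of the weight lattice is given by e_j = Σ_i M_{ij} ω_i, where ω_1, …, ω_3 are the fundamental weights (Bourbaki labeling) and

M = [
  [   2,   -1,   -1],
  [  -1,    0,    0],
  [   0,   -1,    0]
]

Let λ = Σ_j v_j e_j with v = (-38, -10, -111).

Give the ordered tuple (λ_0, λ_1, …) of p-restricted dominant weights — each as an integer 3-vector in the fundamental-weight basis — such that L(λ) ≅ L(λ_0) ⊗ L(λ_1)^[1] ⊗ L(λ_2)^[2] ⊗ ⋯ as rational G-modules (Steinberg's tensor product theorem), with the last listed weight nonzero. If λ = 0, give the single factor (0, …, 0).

((0, 2, 1), (0, 0, 0), (2, 1, 1), (1, 1, 0))

Converting to the ω-basis (c_i = row i of M dotted with v = (-38, -10, -111)):
  c_1 = 2*-38 + -1*-10 + -1*-111 = 45
  c_2 = -1*-38 + 0*-10 + 0*-111 = 38
  c_3 = 0*-38 + -1*-10 + 0*-111 = 10
p = 3; digits c_i = Σ_j d_{ij}·3^j, 0 ≤ d_{ij} < 3:
  c_1 = 45 = 0·3^0 + 0·3^1 + 2·3^2 + 1·3^3
  c_2 = 38 = 2·3^0 + 0·3^1 + 1·3^2 + 1·3^3
  c_3 = 10 = 1·3^0 + 0·3^1 + 1·3^2
p-restricted factor λ_0 = (0, 2, 1)
p-restricted factor λ_1 = (0, 0, 0)
p-restricted factor λ_2 = (2, 1, 1)
p-restricted factor λ_3 = (1, 1, 0)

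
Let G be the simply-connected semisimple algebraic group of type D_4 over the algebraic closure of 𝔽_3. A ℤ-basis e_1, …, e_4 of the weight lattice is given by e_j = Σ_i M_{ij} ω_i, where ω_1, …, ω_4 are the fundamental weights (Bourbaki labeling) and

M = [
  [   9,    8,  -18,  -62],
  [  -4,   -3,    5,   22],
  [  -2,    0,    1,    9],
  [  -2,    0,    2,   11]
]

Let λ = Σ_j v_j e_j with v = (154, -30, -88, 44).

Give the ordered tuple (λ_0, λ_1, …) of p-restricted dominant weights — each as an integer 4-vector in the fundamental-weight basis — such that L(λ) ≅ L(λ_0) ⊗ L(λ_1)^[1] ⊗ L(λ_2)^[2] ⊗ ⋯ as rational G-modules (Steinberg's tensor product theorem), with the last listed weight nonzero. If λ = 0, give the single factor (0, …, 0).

Converting to the ω-basis (c_i = row i of M dotted with v = (154, -30, -88, 44)):
  c_1 = (9)·(154) + (8)·(-30) + (-18)·(-88) + (-62)·(44) = 2
  c_2 = (-4)·(154) + (-3)·(-30) + (5)·(-88) + (22)·(44) = 2
  c_3 = (-2)·(154) + (0)·(-30) + (1)·(-88) + (9)·(44) = 0
  c_4 = (-2)·(154) + (0)·(-30) + (2)·(-88) + (11)·(44) = 0
p = 3; digits c_i = Σ_j d_{ij}·3^j, 0 ≤ d_{ij} < 3:
  c_1 = 2 = 2·3^0
  c_2 = 2 = 2·3^0
  c_3 = 0
  c_4 = 0
λ_0 = (2, 2, 0, 0)

((2, 2, 0, 0),)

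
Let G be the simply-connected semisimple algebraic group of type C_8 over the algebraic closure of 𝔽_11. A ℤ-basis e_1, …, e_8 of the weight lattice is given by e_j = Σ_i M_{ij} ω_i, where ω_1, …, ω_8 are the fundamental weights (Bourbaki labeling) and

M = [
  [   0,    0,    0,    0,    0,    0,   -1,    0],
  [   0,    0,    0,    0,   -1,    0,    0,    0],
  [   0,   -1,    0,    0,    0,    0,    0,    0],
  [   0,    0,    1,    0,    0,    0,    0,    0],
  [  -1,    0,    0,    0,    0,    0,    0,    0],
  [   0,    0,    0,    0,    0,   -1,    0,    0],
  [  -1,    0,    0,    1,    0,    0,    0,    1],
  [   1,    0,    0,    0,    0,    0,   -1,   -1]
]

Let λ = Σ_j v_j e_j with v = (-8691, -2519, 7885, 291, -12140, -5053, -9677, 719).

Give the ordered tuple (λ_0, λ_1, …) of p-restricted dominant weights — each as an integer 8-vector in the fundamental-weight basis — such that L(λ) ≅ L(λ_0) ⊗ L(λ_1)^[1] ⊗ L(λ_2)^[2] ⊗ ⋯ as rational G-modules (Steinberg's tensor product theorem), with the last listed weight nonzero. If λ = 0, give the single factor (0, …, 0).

((8, 7, 0, 9, 1, 4, 10, 3), (10, 3, 9, 1, 9, 8, 1, 2), (2, 1, 9, 10, 5, 8, 3, 2), (7, 9, 1, 5, 6, 3, 7, 0))

Compute c_i = Σ_j M_{ij} v_j with v = (-8691, -2519, 7885, 291, -12140, -5053, -9677, 719):
  c_1 = (0)·(-8691) + (0)·(-2519) + 0·7885 + 0·291 + (0)·(-12140) + (0)·(-5053) + (-1)·(-9677) + 0·719 = 9677
  c_2 = (0)·(-8691) + (0)·(-2519) + 0·7885 + 0·291 + (-1)·(-12140) + (0)·(-5053) + (0)·(-9677) + 0·719 = 12140
  c_3 = (0)·(-8691) + (-1)·(-2519) + 0·7885 + 0·291 + (0)·(-12140) + (0)·(-5053) + (0)·(-9677) + 0·719 = 2519
  c_4 = (0)·(-8691) + (0)·(-2519) + 1·7885 + 0·291 + (0)·(-12140) + (0)·(-5053) + (0)·(-9677) + 0·719 = 7885
  c_5 = (-1)·(-8691) + (0)·(-2519) + 0·7885 + 0·291 + (0)·(-12140) + (0)·(-5053) + (0)·(-9677) + 0·719 = 8691
  c_6 = (0)·(-8691) + (0)·(-2519) + 0·7885 + 0·291 + (0)·(-12140) + (-1)·(-5053) + (0)·(-9677) + 0·719 = 5053
  c_7 = (-1)·(-8691) + (0)·(-2519) + 0·7885 + 1·291 + (0)·(-12140) + (0)·(-5053) + (0)·(-9677) + 1·719 = 9701
  c_8 = (1)·(-8691) + (0)·(-2519) + 0·7885 + 0·291 + (0)·(-12140) + (0)·(-5053) + (-1)·(-9677) + (-1)·(719) = 267
p = 11; digits c_i = Σ_j d_{ij}·11^j, 0 ≤ d_{ij} < 11:
  c_1 = 9677 = 8·11^0 + 10·11^1 + 2·11^2 + 7·11^3
  c_2 = 12140 = 7·11^0 + 3·11^1 + 1·11^2 + 9·11^3
  c_3 = 2519 = 0·11^0 + 9·11^1 + 9·11^2 + 1·11^3
  c_4 = 7885 = 9·11^0 + 1·11^1 + 10·11^2 + 5·11^3
  c_5 = 8691 = 1·11^0 + 9·11^1 + 5·11^2 + 6·11^3
  c_6 = 5053 = 4·11^0 + 8·11^1 + 8·11^2 + 3·11^3
  c_7 = 9701 = 10·11^0 + 1·11^1 + 3·11^2 + 7·11^3
  c_8 = 267 = 3·11^0 + 2·11^1 + 2·11^2
λ_0 = (8, 7, 0, 9, 1, 4, 10, 3)
λ_1 = (10, 3, 9, 1, 9, 8, 1, 2)
λ_2 = (2, 1, 9, 10, 5, 8, 3, 2)
λ_3 = (7, 9, 1, 5, 6, 3, 7, 0)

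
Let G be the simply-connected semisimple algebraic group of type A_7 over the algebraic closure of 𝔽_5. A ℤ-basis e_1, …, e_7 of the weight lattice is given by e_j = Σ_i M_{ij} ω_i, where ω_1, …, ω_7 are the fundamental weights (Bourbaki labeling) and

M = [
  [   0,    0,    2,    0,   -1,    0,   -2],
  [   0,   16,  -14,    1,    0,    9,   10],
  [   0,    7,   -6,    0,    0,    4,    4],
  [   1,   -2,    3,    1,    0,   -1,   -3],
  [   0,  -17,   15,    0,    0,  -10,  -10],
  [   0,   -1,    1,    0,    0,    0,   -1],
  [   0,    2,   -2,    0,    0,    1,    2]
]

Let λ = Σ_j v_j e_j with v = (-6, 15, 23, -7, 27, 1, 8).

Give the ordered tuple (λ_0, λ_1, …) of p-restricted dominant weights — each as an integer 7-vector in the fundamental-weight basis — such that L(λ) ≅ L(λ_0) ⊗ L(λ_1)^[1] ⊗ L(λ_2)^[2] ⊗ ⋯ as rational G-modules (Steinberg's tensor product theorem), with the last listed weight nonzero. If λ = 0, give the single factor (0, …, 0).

Change of basis e → ω: c = M·v where v = (-6, 15, 23, -7, 27, 1, 8):
  c_1 = (0)·(-6) + 0·15 + 2·23 + (0)·(-7) + (-1)·(27) + 0·1 + (-2)·(8) = 3
  c_2 = (0)·(-6) + 16·15 + (-14)·(23) + (1)·(-7) + 0·27 + 9·1 + 10·8 = 0
  c_3 = (0)·(-6) + 7·15 + (-6)·(23) + (0)·(-7) + 0·27 + 4·1 + 4·8 = 3
  c_4 = (1)·(-6) + (-2)·(15) + 3·23 + (1)·(-7) + 0·27 + (-1)·(1) + (-3)·(8) = 1
  c_5 = (0)·(-6) + (-17)·(15) + 15·23 + (0)·(-7) + 0·27 + (-10)·(1) + (-10)·(8) = 0
  c_6 = (0)·(-6) + (-1)·(15) + 1·23 + (0)·(-7) + 0·27 + 0·1 + (-1)·(8) = 0
  c_7 = (0)·(-6) + 2·15 + (-2)·(23) + (0)·(-7) + 0·27 + 1·1 + 2·8 = 1
p = 5; digits c_i = Σ_j d_{ij}·5^j, 0 ≤ d_{ij} < 5:
  c_1 = 3 = 3·5^0
  c_2 = 0
  c_3 = 3 = 3·5^0
  c_4 = 1 = 1·5^0
  c_5 = 0
  c_6 = 0
  c_7 = 1 = 1·5^0
p-restricted factor λ_0 = (3, 0, 3, 1, 0, 0, 1)

((3, 0, 3, 1, 0, 0, 1),)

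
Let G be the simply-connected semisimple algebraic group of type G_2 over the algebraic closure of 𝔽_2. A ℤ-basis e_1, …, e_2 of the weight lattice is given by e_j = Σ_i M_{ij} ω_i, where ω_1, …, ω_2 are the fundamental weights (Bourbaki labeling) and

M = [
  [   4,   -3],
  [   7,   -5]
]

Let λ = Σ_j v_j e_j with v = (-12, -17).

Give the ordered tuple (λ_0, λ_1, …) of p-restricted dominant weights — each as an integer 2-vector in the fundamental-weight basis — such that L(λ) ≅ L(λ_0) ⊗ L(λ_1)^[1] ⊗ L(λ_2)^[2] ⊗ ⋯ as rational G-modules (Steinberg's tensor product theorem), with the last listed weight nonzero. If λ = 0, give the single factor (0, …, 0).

Change of basis e → ω: c = M·v where v = (-12, -17):
  c_1 = (4)·(-12) + (-3)·(-17) = 3
  c_2 = (7)·(-12) + (-5)·(-17) = 1
Base-2 expansion of each c_i:
  c_1 = 3 = 1·2^0 + 1·2^1
  c_2 = 1 = 1·2^0
p-restricted factor λ_0 = (1, 1)
p-restricted factor λ_1 = (1, 0)

((1, 1), (1, 0))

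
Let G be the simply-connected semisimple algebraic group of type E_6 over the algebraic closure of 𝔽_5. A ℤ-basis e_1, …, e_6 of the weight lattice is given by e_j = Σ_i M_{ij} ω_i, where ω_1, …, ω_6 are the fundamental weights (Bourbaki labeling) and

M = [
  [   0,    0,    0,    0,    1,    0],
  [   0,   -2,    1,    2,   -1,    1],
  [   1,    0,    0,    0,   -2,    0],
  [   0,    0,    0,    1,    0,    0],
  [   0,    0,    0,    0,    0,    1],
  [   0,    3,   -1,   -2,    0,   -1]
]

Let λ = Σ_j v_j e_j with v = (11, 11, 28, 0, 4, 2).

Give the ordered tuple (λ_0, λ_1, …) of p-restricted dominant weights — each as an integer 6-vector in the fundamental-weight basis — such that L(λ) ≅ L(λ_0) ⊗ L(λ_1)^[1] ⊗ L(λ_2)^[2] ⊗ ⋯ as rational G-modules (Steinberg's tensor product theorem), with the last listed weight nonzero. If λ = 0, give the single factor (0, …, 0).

Change of basis e → ω: c = M·v where v = (11, 11, 28, 0, 4, 2):
  c_1 = (0)·(11) + (0)·(11) + (0)·(28) + (0)·(0) + (1)·(4) + (0)·(2) = 4
  c_2 = (0)·(11) + (-2)·(11) + (1)·(28) + (2)·(0) + (-1)·(4) + (1)·(2) = 4
  c_3 = (1)·(11) + (0)·(11) + (0)·(28) + (0)·(0) + (-2)·(4) + (0)·(2) = 3
  c_4 = (0)·(11) + (0)·(11) + (0)·(28) + (1)·(0) + (0)·(4) + (0)·(2) = 0
  c_5 = (0)·(11) + (0)·(11) + (0)·(28) + (0)·(0) + (0)·(4) + (1)·(2) = 2
  c_6 = (0)·(11) + (3)·(11) + (-1)·(28) + (-2)·(0) + (0)·(4) + (-1)·(2) = 3
Writing each c_i in base p = 5:
  c_1 = 4 = 4·5^0
  c_2 = 4 = 4·5^0
  c_3 = 3 = 3·5^0
  c_4 = 0
  c_5 = 2 = 2·5^0
  c_6 = 3 = 3·5^0
λ_0 = (4, 4, 3, 0, 2, 3)

((4, 4, 3, 0, 2, 3),)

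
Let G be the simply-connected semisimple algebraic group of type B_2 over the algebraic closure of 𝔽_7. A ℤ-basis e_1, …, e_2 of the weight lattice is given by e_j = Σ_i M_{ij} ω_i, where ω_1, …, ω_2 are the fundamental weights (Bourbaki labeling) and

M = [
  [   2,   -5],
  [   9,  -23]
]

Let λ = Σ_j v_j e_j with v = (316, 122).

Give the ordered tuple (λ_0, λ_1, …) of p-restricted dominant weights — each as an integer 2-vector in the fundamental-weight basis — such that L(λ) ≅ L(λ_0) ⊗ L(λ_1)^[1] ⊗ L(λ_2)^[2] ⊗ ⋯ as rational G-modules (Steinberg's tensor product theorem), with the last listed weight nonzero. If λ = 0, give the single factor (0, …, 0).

Converting to the ω-basis (c_i = row i of M dotted with v = (316, 122)):
  c_1 = 2·316 + (-5)·(122) = 22
  c_2 = 9·316 + (-23)·(122) = 38
Writing each c_i in base p = 7:
  c_1 = 22 = 1·7^0 + 3·7^1
  c_2 = 38 = 3·7^0 + 5·7^1
Factor λ_0 = (1, 3)
Factor λ_1 = (3, 5)

((1, 3), (3, 5))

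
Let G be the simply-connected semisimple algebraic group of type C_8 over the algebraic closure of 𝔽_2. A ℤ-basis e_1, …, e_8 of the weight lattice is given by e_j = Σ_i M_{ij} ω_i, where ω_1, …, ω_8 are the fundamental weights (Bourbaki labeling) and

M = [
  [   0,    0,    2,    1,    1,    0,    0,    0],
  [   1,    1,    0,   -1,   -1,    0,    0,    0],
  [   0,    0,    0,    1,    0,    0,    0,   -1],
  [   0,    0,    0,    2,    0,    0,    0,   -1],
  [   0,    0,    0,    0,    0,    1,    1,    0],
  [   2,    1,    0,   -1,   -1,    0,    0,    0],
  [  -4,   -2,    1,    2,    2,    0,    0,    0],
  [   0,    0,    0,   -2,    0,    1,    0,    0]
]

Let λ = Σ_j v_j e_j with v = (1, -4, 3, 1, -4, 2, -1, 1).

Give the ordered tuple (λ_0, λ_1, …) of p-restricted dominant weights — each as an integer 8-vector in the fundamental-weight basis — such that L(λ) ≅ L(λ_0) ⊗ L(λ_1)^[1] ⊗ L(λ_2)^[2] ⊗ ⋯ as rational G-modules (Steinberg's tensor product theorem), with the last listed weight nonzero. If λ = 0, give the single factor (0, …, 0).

In the fundamental-weight basis, λ has coordinates c = M·v (v = (1, -4, 3, 1, -4, 2, -1, 1)):
  c_1 = 0·1 + (0)·(-4) + 2·3 + 1·1 + (1)·(-4) + 0·2 + (0)·(-1) + 0·1 = 3
  c_2 = 1·1 + (1)·(-4) + 0·3 + (-1)·(1) + (-1)·(-4) + 0·2 + (0)·(-1) + 0·1 = 0
  c_3 = 0·1 + (0)·(-4) + 0·3 + 1·1 + (0)·(-4) + 0·2 + (0)·(-1) + (-1)·(1) = 0
  c_4 = 0·1 + (0)·(-4) + 0·3 + 2·1 + (0)·(-4) + 0·2 + (0)·(-1) + (-1)·(1) = 1
  c_5 = 0·1 + (0)·(-4) + 0·3 + 0·1 + (0)·(-4) + 1·2 + (1)·(-1) + 0·1 = 1
  c_6 = 2·1 + (1)·(-4) + 0·3 + (-1)·(1) + (-1)·(-4) + 0·2 + (0)·(-1) + 0·1 = 1
  c_7 = (-4)·(1) + (-2)·(-4) + 1·3 + 2·1 + (2)·(-4) + 0·2 + (0)·(-1) + 0·1 = 1
  c_8 = 0·1 + (0)·(-4) + 0·3 + (-2)·(1) + (0)·(-4) + 1·2 + (0)·(-1) + 0·1 = 0
Writing each c_i in base p = 2:
  c_1 = 3 = 1·2^0 + 1·2^1
  c_2 = 0
  c_3 = 0
  c_4 = 1 = 1·2^0
  c_5 = 1 = 1·2^0
  c_6 = 1 = 1·2^0
  c_7 = 1 = 1·2^0
  c_8 = 0
Factor λ_0 = (1, 0, 0, 1, 1, 1, 1, 0)
Factor λ_1 = (1, 0, 0, 0, 0, 0, 0, 0)

((1, 0, 0, 1, 1, 1, 1, 0), (1, 0, 0, 0, 0, 0, 0, 0))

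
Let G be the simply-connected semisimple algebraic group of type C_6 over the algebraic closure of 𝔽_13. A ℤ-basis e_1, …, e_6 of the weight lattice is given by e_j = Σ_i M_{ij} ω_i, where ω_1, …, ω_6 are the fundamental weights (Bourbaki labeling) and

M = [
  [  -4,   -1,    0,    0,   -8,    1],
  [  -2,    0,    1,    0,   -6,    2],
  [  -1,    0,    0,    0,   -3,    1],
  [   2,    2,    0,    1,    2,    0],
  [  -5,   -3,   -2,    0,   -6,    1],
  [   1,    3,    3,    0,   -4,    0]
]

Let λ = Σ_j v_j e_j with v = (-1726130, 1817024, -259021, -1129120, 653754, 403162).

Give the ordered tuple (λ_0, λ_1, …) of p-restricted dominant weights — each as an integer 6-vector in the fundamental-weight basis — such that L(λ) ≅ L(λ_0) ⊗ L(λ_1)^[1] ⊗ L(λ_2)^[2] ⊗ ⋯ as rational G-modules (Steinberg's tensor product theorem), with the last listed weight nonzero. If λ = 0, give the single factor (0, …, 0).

((2, 1, 5, 11, 2, 11), (2, 11, 3, 2, 10, 7), (8, 0, 6, 12, 1, 6), (1, 9, 11, 7, 3, 8), (9, 2, 5, 12, 6, 11))

Change of basis e → ω: c = M·v where v = (-1726130, 1817024, -259021, -1129120, 653754, 403162):
  c_1 = (-4)·(-1726130) + (-1)·(1817024) + (0)·(-259021) + (0)·(-1129120) + (-8)·(653754) + 1·403162 = 260626
  c_2 = (-2)·(-1726130) + 0·1817024 + (1)·(-259021) + (0)·(-1129120) + (-6)·(653754) + 2·403162 = 77039
  c_3 = (-1)·(-1726130) + 0·1817024 + (0)·(-259021) + (0)·(-1129120) + (-3)·(653754) + 1·403162 = 168030
  c_4 = (2)·(-1726130) + 2·1817024 + (0)·(-259021) + (1)·(-1129120) + 2·653754 + 0·403162 = 360176
  c_5 = (-5)·(-1726130) + (-3)·(1817024) + (-2)·(-259021) + (0)·(-1129120) + (-6)·(653754) + 1·403162 = 178258
  c_6 = (1)·(-1726130) + 3·1817024 + (3)·(-259021) + (0)·(-1129120) + (-4)·(653754) + 0·403162 = 332863
Expand coordinatewise in base 13:
  c_1 = 260626 = 2·13^0 + 2·13^1 + 8·13^2 + 1·13^3 + 9·13^4
  c_2 = 77039 = 1·13^0 + 11·13^1 + 0·13^2 + 9·13^3 + 2·13^4
  c_3 = 168030 = 5·13^0 + 3·13^1 + 6·13^2 + 11·13^3 + 5·13^4
  c_4 = 360176 = 11·13^0 + 2·13^1 + 12·13^2 + 7·13^3 + 12·13^4
  c_5 = 178258 = 2·13^0 + 10·13^1 + 1·13^2 + 3·13^3 + 6·13^4
  c_6 = 332863 = 11·13^0 + 7·13^1 + 6·13^2 + 8·13^3 + 11·13^4
p-restricted factor λ_0 = (2, 1, 5, 11, 2, 11)
p-restricted factor λ_1 = (2, 11, 3, 2, 10, 7)
p-restricted factor λ_2 = (8, 0, 6, 12, 1, 6)
p-restricted factor λ_3 = (1, 9, 11, 7, 3, 8)
p-restricted factor λ_4 = (9, 2, 5, 12, 6, 11)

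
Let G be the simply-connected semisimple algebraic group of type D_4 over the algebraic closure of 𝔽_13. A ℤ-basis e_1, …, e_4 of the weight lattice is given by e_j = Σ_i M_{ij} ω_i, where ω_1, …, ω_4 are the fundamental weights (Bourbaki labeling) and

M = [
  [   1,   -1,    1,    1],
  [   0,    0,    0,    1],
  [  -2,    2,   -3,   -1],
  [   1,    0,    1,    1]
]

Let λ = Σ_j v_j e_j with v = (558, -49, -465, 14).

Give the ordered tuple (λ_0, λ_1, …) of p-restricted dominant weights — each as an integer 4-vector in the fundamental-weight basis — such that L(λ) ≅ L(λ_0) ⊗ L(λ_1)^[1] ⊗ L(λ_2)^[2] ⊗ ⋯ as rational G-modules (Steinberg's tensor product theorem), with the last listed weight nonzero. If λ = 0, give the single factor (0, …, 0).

In the fundamental-weight basis, λ has coordinates c = M·v (v = (558, -49, -465, 14)):
  c_1 = 1·558 + (-1)·(-49) + (1)·(-465) + 1·14 = 156
  c_2 = 0·558 + (0)·(-49) + (0)·(-465) + 1·14 = 14
  c_3 = (-2)·(558) + (2)·(-49) + (-3)·(-465) + (-1)·(14) = 167
  c_4 = 1·558 + (0)·(-49) + (1)·(-465) + 1·14 = 107
Writing each c_i in base p = 13:
  c_1 = 156 = 0·13^0 + 12·13^1
  c_2 = 14 = 1·13^0 + 1·13^1
  c_3 = 167 = 11·13^0 + 12·13^1
  c_4 = 107 = 3·13^0 + 8·13^1
p-restricted factor λ_0 = (0, 1, 11, 3)
p-restricted factor λ_1 = (12, 1, 12, 8)

((0, 1, 11, 3), (12, 1, 12, 8))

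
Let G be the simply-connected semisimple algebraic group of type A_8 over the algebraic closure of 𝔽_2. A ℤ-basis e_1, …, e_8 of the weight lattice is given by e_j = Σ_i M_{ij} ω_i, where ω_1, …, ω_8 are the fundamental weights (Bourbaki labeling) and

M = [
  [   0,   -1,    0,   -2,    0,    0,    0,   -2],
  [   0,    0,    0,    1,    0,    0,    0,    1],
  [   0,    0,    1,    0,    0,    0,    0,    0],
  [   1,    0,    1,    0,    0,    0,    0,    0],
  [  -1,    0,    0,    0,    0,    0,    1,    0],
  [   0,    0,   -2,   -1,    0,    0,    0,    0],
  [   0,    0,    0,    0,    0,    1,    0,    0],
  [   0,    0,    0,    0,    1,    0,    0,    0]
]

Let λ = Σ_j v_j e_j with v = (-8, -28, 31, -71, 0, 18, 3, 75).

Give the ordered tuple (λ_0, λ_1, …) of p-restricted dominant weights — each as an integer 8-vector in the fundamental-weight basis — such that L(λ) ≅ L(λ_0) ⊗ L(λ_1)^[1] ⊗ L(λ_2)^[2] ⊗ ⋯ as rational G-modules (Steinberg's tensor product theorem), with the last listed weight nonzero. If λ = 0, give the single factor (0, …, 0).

Change of basis e → ω: c = M·v where v = (-8, -28, 31, -71, 0, 18, 3, 75):
  c_1 = 0*-8 + -1*-28 + 0*31 + -2*-71 + 0*0 + 0*18 + 0*3 + -2*75 = 20
  c_2 = 0*-8 + 0*-28 + 0*31 + 1*-71 + 0*0 + 0*18 + 0*3 + 1*75 = 4
  c_3 = 0*-8 + 0*-28 + 1*31 + 0*-71 + 0*0 + 0*18 + 0*3 + 0*75 = 31
  c_4 = 1*-8 + 0*-28 + 1*31 + 0*-71 + 0*0 + 0*18 + 0*3 + 0*75 = 23
  c_5 = -1*-8 + 0*-28 + 0*31 + 0*-71 + 0*0 + 0*18 + 1*3 + 0*75 = 11
  c_6 = 0*-8 + 0*-28 + -2*31 + -1*-71 + 0*0 + 0*18 + 0*3 + 0*75 = 9
  c_7 = 0*-8 + 0*-28 + 0*31 + 0*-71 + 0*0 + 1*18 + 0*3 + 0*75 = 18
  c_8 = 0*-8 + 0*-28 + 0*31 + 0*-71 + 1*0 + 0*18 + 0*3 + 0*75 = 0
Expand coordinatewise in base 2:
  c_1 = 20 = 0·2^0 + 0·2^1 + 1·2^2 + 0·2^3 + 1·2^4
  c_2 = 4 = 0·2^0 + 0·2^1 + 1·2^2
  c_3 = 31 = 1·2^0 + 1·2^1 + 1·2^2 + 1·2^3 + 1·2^4
  c_4 = 23 = 1·2^0 + 1·2^1 + 1·2^2 + 0·2^3 + 1·2^4
  c_5 = 11 = 1·2^0 + 1·2^1 + 0·2^2 + 1·2^3
  c_6 = 9 = 1·2^0 + 0·2^1 + 0·2^2 + 1·2^3
  c_7 = 18 = 0·2^0 + 1·2^1 + 0·2^2 + 0·2^3 + 1·2^4
  c_8 = 0
Factor λ_0 = (0, 0, 1, 1, 1, 1, 0, 0)
Factor λ_1 = (0, 0, 1, 1, 1, 0, 1, 0)
Factor λ_2 = (1, 1, 1, 1, 0, 0, 0, 0)
Factor λ_3 = (0, 0, 1, 0, 1, 1, 0, 0)
Factor λ_4 = (1, 0, 1, 1, 0, 0, 1, 0)

((0, 0, 1, 1, 1, 1, 0, 0), (0, 0, 1, 1, 1, 0, 1, 0), (1, 1, 1, 1, 0, 0, 0, 0), (0, 0, 1, 0, 1, 1, 0, 0), (1, 0, 1, 1, 0, 0, 1, 0))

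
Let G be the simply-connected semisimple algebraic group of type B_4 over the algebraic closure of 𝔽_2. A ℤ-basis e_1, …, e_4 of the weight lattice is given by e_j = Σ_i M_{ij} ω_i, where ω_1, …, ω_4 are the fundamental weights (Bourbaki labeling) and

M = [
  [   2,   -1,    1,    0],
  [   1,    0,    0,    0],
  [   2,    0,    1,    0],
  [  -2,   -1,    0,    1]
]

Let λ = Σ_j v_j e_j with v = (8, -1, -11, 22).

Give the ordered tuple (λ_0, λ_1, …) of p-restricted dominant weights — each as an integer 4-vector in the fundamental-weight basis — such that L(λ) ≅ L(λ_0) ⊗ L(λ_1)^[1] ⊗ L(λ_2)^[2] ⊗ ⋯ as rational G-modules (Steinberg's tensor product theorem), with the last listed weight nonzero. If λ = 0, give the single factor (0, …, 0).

Converting to the ω-basis (c_i = row i of M dotted with v = (8, -1, -11, 22)):
  c_1 = (2)·(8) + (-1)·(-1) + (1)·(-11) + (0)·(22) = 6
  c_2 = (1)·(8) + (0)·(-1) + (0)·(-11) + (0)·(22) = 8
  c_3 = (2)·(8) + (0)·(-1) + (1)·(-11) + (0)·(22) = 5
  c_4 = (-2)·(8) + (-1)·(-1) + (0)·(-11) + (1)·(22) = 7
Base-2 expansion of each c_i:
  c_1 = 6 = 0·2^0 + 1·2^1 + 1·2^2
  c_2 = 8 = 0·2^0 + 0·2^1 + 0·2^2 + 1·2^3
  c_3 = 5 = 1·2^0 + 0·2^1 + 1·2^2
  c_4 = 7 = 1·2^0 + 1·2^1 + 1·2^2
λ_0 = (0, 0, 1, 1)
λ_1 = (1, 0, 0, 1)
λ_2 = (1, 0, 1, 1)
λ_3 = (0, 1, 0, 0)

((0, 0, 1, 1), (1, 0, 0, 1), (1, 0, 1, 1), (0, 1, 0, 0))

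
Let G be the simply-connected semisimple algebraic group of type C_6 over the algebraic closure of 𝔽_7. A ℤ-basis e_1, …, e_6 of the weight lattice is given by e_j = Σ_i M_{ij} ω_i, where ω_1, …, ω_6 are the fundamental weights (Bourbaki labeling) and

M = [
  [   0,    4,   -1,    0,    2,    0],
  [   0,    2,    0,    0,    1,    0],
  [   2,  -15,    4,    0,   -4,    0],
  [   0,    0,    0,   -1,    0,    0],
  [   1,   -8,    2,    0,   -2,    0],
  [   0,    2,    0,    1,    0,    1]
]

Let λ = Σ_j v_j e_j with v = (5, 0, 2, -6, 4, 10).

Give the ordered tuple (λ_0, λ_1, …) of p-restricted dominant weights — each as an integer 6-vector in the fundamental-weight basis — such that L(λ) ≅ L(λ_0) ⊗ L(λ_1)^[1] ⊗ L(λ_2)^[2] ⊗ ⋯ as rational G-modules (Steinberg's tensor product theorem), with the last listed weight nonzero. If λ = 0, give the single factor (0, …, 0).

Converting to the ω-basis (c_i = row i of M dotted with v = (5, 0, 2, -6, 4, 10)):
  c_1 = (0)·(5) + (4)·(0) + (-1)·(2) + (0)·(-6) + (2)·(4) + (0)·(10) = 6
  c_2 = (0)·(5) + (2)·(0) + (0)·(2) + (0)·(-6) + (1)·(4) + (0)·(10) = 4
  c_3 = (2)·(5) + (-15)·(0) + (4)·(2) + (0)·(-6) + (-4)·(4) + (0)·(10) = 2
  c_4 = (0)·(5) + (0)·(0) + (0)·(2) + (-1)·(-6) + (0)·(4) + (0)·(10) = 6
  c_5 = (1)·(5) + (-8)·(0) + (2)·(2) + (0)·(-6) + (-2)·(4) + (0)·(10) = 1
  c_6 = (0)·(5) + (2)·(0) + (0)·(2) + (1)·(-6) + (0)·(4) + (1)·(10) = 4
p = 7; digits c_i = Σ_j d_{ij}·7^j, 0 ≤ d_{ij} < 7:
  c_1 = 6 = 6·7^0
  c_2 = 4 = 4·7^0
  c_3 = 2 = 2·7^0
  c_4 = 6 = 6·7^0
  c_5 = 1 = 1·7^0
  c_6 = 4 = 4·7^0
λ_0 = (6, 4, 2, 6, 1, 4)

((6, 4, 2, 6, 1, 4),)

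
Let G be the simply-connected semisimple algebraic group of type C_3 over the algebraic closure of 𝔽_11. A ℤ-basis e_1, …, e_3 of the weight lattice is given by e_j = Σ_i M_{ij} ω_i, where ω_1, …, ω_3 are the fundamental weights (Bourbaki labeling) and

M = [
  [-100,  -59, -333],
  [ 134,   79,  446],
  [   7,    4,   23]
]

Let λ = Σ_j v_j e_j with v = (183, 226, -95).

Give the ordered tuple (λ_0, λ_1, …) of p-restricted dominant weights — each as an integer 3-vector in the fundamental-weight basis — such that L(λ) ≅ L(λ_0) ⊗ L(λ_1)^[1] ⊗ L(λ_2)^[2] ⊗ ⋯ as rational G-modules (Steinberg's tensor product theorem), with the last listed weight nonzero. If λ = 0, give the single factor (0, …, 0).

((1, 6, 0),)

Change of basis e → ω: c = M·v where v = (183, 226, -95):
  c_1 = (-100)·(183) + (-59)·(226) + (-333)·(-95) = 1
  c_2 = 134·183 + 79·226 + (446)·(-95) = 6
  c_3 = 7·183 + 4·226 + (23)·(-95) = 0
p = 11; digits c_i = Σ_j d_{ij}·11^j, 0 ≤ d_{ij} < 11:
  c_1 = 1 = 1·11^0
  c_2 = 6 = 6·11^0
  c_3 = 0
λ_0 = (1, 6, 0)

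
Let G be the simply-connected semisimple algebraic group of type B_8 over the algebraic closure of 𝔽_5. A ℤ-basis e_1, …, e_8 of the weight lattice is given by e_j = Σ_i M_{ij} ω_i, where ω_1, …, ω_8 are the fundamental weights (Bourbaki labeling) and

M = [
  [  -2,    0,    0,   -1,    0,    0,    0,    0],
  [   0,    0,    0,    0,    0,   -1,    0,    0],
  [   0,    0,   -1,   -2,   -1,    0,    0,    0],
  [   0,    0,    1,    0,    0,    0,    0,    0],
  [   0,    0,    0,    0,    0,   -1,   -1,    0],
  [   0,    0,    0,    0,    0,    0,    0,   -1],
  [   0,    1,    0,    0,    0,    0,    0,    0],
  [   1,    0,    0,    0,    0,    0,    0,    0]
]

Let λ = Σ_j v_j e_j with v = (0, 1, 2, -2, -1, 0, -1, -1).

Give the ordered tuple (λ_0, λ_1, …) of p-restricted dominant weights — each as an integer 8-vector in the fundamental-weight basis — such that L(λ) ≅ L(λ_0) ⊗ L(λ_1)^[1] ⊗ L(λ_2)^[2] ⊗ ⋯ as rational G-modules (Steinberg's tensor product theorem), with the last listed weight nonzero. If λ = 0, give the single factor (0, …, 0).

Change of basis e → ω: c = M·v where v = (0, 1, 2, -2, -1, 0, -1, -1):
  c_1 = (-2)·(0) + (0)·(1) + (0)·(2) + (-1)·(-2) + (0)·(-1) + (0)·(0) + (0)·(-1) + (0)·(-1) = 2
  c_2 = (0)·(0) + (0)·(1) + (0)·(2) + (0)·(-2) + (0)·(-1) + (-1)·(0) + (0)·(-1) + (0)·(-1) = 0
  c_3 = (0)·(0) + (0)·(1) + (-1)·(2) + (-2)·(-2) + (-1)·(-1) + (0)·(0) + (0)·(-1) + (0)·(-1) = 3
  c_4 = (0)·(0) + (0)·(1) + (1)·(2) + (0)·(-2) + (0)·(-1) + (0)·(0) + (0)·(-1) + (0)·(-1) = 2
  c_5 = (0)·(0) + (0)·(1) + (0)·(2) + (0)·(-2) + (0)·(-1) + (-1)·(0) + (-1)·(-1) + (0)·(-1) = 1
  c_6 = (0)·(0) + (0)·(1) + (0)·(2) + (0)·(-2) + (0)·(-1) + (0)·(0) + (0)·(-1) + (-1)·(-1) = 1
  c_7 = (0)·(0) + (1)·(1) + (0)·(2) + (0)·(-2) + (0)·(-1) + (0)·(0) + (0)·(-1) + (0)·(-1) = 1
  c_8 = (1)·(0) + (0)·(1) + (0)·(2) + (0)·(-2) + (0)·(-1) + (0)·(0) + (0)·(-1) + (0)·(-1) = 0
Expand coordinatewise in base 5:
  c_1 = 2 = 2·5^0
  c_2 = 0
  c_3 = 3 = 3·5^0
  c_4 = 2 = 2·5^0
  c_5 = 1 = 1·5^0
  c_6 = 1 = 1·5^0
  c_7 = 1 = 1·5^0
  c_8 = 0
Factor λ_0 = (2, 0, 3, 2, 1, 1, 1, 0)

((2, 0, 3, 2, 1, 1, 1, 0),)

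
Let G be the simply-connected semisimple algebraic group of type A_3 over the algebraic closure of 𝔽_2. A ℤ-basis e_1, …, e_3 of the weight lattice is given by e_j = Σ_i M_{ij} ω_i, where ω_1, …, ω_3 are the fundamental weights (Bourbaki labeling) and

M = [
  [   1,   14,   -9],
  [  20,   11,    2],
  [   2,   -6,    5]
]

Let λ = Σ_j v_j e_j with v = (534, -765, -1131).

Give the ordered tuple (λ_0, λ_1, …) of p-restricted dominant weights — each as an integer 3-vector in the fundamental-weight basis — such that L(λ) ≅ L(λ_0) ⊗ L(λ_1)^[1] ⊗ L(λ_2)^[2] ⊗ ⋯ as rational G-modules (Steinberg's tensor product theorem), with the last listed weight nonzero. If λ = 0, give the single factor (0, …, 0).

((1, 1, 1), (1, 1, 1))

Converting to the ω-basis (c_i = row i of M dotted with v = (534, -765, -1131)):
  c_1 = (1)·(534) + (14)·(-765) + (-9)·(-1131) = 3
  c_2 = (20)·(534) + (11)·(-765) + (2)·(-1131) = 3
  c_3 = (2)·(534) + (-6)·(-765) + (5)·(-1131) = 3
Expand coordinatewise in base 2:
  c_1 = 3 = 1·2^0 + 1·2^1
  c_2 = 3 = 1·2^0 + 1·2^1
  c_3 = 3 = 1·2^0 + 1·2^1
p-restricted factor λ_0 = (1, 1, 1)
p-restricted factor λ_1 = (1, 1, 1)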